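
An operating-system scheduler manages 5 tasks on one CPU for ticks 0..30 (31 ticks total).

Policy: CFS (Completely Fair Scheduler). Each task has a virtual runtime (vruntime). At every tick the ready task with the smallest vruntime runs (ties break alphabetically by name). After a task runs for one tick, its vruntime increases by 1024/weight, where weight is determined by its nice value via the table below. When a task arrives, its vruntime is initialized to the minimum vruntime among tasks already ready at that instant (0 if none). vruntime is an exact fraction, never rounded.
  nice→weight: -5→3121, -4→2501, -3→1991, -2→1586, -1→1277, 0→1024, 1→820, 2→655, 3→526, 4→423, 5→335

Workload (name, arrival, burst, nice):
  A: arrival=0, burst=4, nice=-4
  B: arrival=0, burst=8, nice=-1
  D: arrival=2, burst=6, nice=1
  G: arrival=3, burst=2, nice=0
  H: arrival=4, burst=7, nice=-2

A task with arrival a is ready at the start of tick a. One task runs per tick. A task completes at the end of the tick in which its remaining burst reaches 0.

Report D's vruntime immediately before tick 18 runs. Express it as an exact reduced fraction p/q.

t=0: vr[A=0 B=0] → run A
t=1: vr[A=1024/2501 B=0] → run B
t=2: vr[A=1024/2501 B=1024/1277 D=1024/2501] → run A
t=3: vr[A=2048/2501 B=1024/1277 D=1024/2501 G=1024/2501] → run D
t=4: vr[A=2048/2501 B=1024/1277 D=20736/12505 G=1024/2501 H=1024/2501] → run G
t=5: vr[A=2048/2501 B=1024/1277 D=20736/12505 G=3525/2501 H=1024/2501] → run H
t=6: vr[A=2048/2501 B=1024/1277 D=20736/12505 G=3525/2501 H=34304/32513] → run B
t=7: vr[A=2048/2501 B=2048/1277 D=20736/12505 G=3525/2501 H=34304/32513] → run A
t=8: vr[A=3072/2501 B=2048/1277 D=20736/12505 G=3525/2501 H=34304/32513] → run H
t=9: vr[A=3072/2501 B=2048/1277 D=20736/12505 G=3525/2501 H=55296/32513] → run A
t=10: vr[B=2048/1277 D=20736/12505 G=3525/2501 H=55296/32513] → run G
t=11: vr[B=2048/1277 D=20736/12505 H=55296/32513] → run B
t=12: vr[B=3072/1277 D=20736/12505 H=55296/32513] → run D
t=13: vr[B=3072/1277 D=36352/12505 H=55296/32513] → run H
t=14: vr[B=3072/1277 D=36352/12505 H=76288/32513] → run H
t=15: vr[B=3072/1277 D=36352/12505 H=97280/32513] → run B
t=16: vr[B=4096/1277 D=36352/12505 H=97280/32513] → run D
t=17: vr[B=4096/1277 D=51968/12505 H=97280/32513] → run H
t=18: vr[B=4096/1277 D=51968/12505 H=118272/32513] → run B
t=19: vr[B=5120/1277 D=51968/12505 H=118272/32513] → run H
t=20: vr[B=5120/1277 D=51968/12505 H=139264/32513] → run B
t=21: vr[B=6144/1277 D=51968/12505 H=139264/32513] → run D
t=22: vr[B=6144/1277 D=67584/12505 H=139264/32513] → run H
t=23: vr[B=6144/1277 D=67584/12505] → run B
t=24: vr[B=7168/1277 D=67584/12505] → run D
t=25: vr[B=7168/1277 D=16640/2501] → run B
t=26: vr[D=16640/2501] → run D
t=27: (idle)
t=28: (idle)
t=29: (idle)
t=30: (idle)

vruntime(D, start of tick 18) = 51968/12505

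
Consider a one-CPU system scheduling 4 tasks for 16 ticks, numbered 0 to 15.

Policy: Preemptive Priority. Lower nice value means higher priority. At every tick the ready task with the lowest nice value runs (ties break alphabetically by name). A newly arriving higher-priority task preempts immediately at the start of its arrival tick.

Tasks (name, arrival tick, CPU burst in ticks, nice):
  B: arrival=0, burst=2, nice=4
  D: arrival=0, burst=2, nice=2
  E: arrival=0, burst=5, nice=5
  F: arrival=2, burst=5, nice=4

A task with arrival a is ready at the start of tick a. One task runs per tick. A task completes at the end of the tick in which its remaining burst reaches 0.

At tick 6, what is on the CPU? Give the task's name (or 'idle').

running at tick 6 = F

t=0: ready={B,D,E} → run D
t=1: ready={B,D,E} → run D
t=2: ready={B,E,F} → run B
t=3: ready={B,E,F} → run B
t=4: ready={E,F} → run F
t=5: ready={E,F} → run F
t=6: ready={E,F} → run F
t=7: ready={E,F} → run F
t=8: ready={E,F} → run F
t=9: ready={E} → run E
t=10: ready={E} → run E
t=11: ready={E} → run E
t=12: ready={E} → run E
t=13: ready={E} → run E
t=14: (idle)
t=15: (idle)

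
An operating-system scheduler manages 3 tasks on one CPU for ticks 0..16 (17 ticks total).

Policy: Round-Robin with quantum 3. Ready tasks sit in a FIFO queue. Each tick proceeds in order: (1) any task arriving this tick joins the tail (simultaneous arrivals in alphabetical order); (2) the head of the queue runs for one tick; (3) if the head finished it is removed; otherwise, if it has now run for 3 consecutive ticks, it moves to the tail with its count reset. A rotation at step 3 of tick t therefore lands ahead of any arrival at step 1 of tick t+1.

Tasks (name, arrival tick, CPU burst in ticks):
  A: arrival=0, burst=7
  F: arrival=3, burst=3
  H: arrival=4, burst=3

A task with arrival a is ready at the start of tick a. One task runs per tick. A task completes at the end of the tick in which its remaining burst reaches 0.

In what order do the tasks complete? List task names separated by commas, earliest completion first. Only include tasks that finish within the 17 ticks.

completion order = F, H, A

t=0: queue=[A] q_used=0 → run A
t=1: queue=[A] q_used=1 → run A
t=2: queue=[A] q_used=2 → run A
t=3: queue=[A,F] q_used=0 → run A
t=4: queue=[A,F,H] q_used=1 → run A
t=5: queue=[A,F,H] q_used=2 → run A
t=6: queue=[F,H,A] q_used=0 → run F
t=7: queue=[F,H,A] q_used=1 → run F
t=8: queue=[F,H,A] q_used=2 → run F
t=9: queue=[H,A] q_used=0 → run H
t=10: queue=[H,A] q_used=1 → run H
t=11: queue=[H,A] q_used=2 → run H
t=12: queue=[A] q_used=0 → run A
t=13: (idle)
t=14: (idle)
t=15: (idle)
t=16: (idle)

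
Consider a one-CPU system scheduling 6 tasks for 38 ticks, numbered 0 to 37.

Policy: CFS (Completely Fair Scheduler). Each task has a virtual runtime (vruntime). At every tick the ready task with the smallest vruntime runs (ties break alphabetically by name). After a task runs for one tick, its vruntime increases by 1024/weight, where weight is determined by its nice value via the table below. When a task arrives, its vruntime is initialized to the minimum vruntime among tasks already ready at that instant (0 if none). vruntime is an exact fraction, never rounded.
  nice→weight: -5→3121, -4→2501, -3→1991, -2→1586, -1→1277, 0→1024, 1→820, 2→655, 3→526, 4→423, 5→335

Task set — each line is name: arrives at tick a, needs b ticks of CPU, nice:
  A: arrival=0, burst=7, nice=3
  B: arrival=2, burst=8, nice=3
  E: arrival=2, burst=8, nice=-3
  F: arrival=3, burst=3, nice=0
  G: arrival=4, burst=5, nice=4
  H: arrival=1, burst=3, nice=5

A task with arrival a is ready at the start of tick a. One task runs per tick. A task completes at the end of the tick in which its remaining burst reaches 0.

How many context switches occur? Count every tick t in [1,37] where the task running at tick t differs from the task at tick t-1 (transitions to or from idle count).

context switches = 29

t=0: vr[A=0] → run A
t=1: vr[A=512/263 H=512/263] → run A
t=2: vr[A=1024/263 B=512/263 E=512/263 H=512/263] → run B
t=3: vr[A=1024/263 B=1024/263 E=512/263 F=512/263 H=512/263] → run E
t=4: vr[A=1024/263 B=1024/263 E=1288704/523633 F=512/263 G=512/263 H=512/263] → run F
t=5: vr[A=1024/263 B=1024/263 E=1288704/523633 F=775/263 G=512/263 H=512/263] → run G
t=6: vr[A=1024/263 B=1024/263 E=1288704/523633 F=775/263 G=485888/111249 H=512/263] → run H
t=7: vr[A=1024/263 B=1024/263 E=1288704/523633 F=775/263 G=485888/111249 H=440832/88105] → run E
t=8: vr[A=1024/263 B=1024/263 E=1558016/523633 F=775/263 G=485888/111249 H=440832/88105] → run F
t=9: vr[A=1024/263 B=1024/263 E=1558016/523633 F=1038/263 G=485888/111249 H=440832/88105] → run E
t=10: vr[A=1024/263 B=1024/263 E=1827328/523633 F=1038/263 G=485888/111249 H=440832/88105] → run E
t=11: vr[A=1024/263 B=1024/263 E=2096640/523633 F=1038/263 G=485888/111249 H=440832/88105] → run A
t=12: vr[A=1536/263 B=1024/263 E=2096640/523633 F=1038/263 G=485888/111249 H=440832/88105] → run B
t=13: vr[A=1536/263 B=1536/263 E=2096640/523633 F=1038/263 G=485888/111249 H=440832/88105] → run F
t=14: vr[A=1536/263 B=1536/263 E=2096640/523633 G=485888/111249 H=440832/88105] → run E
t=15: vr[A=1536/263 B=1536/263 E=2365952/523633 G=485888/111249 H=440832/88105] → run G
t=16: vr[A=1536/263 B=1536/263 E=2365952/523633 G=755200/111249 H=440832/88105] → run E
t=17: vr[A=1536/263 B=1536/263 E=2635264/523633 G=755200/111249 H=440832/88105] → run H
t=18: vr[A=1536/263 B=1536/263 E=2635264/523633 G=755200/111249 H=710144/88105] → run E
t=19: vr[A=1536/263 B=1536/263 E=2904576/523633 G=755200/111249 H=710144/88105] → run E
t=20: vr[A=1536/263 B=1536/263 G=755200/111249 H=710144/88105] → run A
t=21: vr[A=2048/263 B=1536/263 G=755200/111249 H=710144/88105] → run B
t=22: vr[A=2048/263 B=2048/263 G=755200/111249 H=710144/88105] → run G
t=23: vr[A=2048/263 B=2048/263 G=341504/37083 H=710144/88105] → run A
t=24: vr[A=2560/263 B=2048/263 G=341504/37083 H=710144/88105] → run B
t=25: vr[A=2560/263 B=2560/263 G=341504/37083 H=710144/88105] → run H
t=26: vr[A=2560/263 B=2560/263 G=341504/37083] → run G
t=27: vr[A=2560/263 B=2560/263 G=1293824/111249] → run A
t=28: vr[A=3072/263 B=2560/263 G=1293824/111249] → run B
t=29: vr[A=3072/263 B=3072/263 G=1293824/111249] → run G
t=30: vr[A=3072/263 B=3072/263] → run A
t=31: vr[B=3072/263] → run B
t=32: vr[B=3584/263] → run B
t=33: vr[B=4096/263] → run B
t=34: (idle)
t=35: (idle)
t=36: (idle)
t=37: (idle)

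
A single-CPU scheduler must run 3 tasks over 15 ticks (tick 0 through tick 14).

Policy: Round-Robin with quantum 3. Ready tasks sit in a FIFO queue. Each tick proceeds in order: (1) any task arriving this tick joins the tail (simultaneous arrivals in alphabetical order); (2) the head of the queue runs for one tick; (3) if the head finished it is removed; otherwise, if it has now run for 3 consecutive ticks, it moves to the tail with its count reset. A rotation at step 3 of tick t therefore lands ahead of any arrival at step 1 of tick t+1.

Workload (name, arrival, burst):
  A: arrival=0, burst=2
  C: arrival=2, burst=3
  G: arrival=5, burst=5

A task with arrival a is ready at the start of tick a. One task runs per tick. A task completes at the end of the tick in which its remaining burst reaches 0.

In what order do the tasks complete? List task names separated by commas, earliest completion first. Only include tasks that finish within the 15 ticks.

completion order = A, C, G

t=0: queue=[A] q_used=0 → run A
t=1: queue=[A] q_used=1 → run A
t=2: queue=[C] q_used=0 → run C
t=3: queue=[C] q_used=1 → run C
t=4: queue=[C] q_used=2 → run C
t=5: queue=[G] q_used=0 → run G
t=6: queue=[G] q_used=1 → run G
t=7: queue=[G] q_used=2 → run G
t=8: queue=[G] q_used=0 → run G
t=9: queue=[G] q_used=1 → run G
t=10: (idle)
t=11: (idle)
t=12: (idle)
t=13: (idle)
t=14: (idle)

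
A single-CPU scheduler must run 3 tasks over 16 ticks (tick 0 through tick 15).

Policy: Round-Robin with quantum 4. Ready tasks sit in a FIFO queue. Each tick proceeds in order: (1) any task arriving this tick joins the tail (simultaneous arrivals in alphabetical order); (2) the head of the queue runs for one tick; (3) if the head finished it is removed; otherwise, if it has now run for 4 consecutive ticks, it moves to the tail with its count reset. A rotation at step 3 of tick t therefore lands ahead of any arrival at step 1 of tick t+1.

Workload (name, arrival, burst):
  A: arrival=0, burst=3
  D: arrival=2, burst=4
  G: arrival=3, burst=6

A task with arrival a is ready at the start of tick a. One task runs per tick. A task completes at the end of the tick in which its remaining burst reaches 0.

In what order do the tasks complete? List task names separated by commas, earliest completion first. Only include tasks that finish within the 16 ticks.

t=0: queue=[A] q_used=0 → run A
t=1: queue=[A] q_used=1 → run A
t=2: queue=[A,D] q_used=2 → run A
t=3: queue=[D,G] q_used=0 → run D
t=4: queue=[D,G] q_used=1 → run D
t=5: queue=[D,G] q_used=2 → run D
t=6: queue=[D,G] q_used=3 → run D
t=7: queue=[G] q_used=0 → run G
t=8: queue=[G] q_used=1 → run G
t=9: queue=[G] q_used=2 → run G
t=10: queue=[G] q_used=3 → run G
t=11: queue=[G] q_used=0 → run G
t=12: queue=[G] q_used=1 → run G
t=13: (idle)
t=14: (idle)
t=15: (idle)

completion order = A, D, G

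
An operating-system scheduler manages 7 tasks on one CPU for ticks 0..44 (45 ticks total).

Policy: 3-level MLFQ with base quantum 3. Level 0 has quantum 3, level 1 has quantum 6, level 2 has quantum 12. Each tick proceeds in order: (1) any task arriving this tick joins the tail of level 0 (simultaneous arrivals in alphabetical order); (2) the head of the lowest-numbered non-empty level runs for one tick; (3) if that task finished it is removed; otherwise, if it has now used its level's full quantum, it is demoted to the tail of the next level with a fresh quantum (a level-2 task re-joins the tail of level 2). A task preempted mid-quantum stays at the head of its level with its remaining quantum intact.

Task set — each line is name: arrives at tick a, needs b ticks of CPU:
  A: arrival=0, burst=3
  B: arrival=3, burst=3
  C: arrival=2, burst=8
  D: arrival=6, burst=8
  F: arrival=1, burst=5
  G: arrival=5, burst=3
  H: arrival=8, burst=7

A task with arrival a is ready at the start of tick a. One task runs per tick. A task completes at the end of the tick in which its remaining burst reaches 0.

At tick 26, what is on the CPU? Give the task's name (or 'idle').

t=0: L0/L1/L2 = A/-/- → run A
t=1: L0/L1/L2 = AF/-/- → run A
t=2: L0/L1/L2 = AFC/-/- → run A
t=3: L0/L1/L2 = FCB/-/- → run F
t=4: L0/L1/L2 = FCB/-/- → run F
t=5: L0/L1/L2 = FCBG/-/- → run F
t=6: L0/L1/L2 = CBGD/F/- → run C
t=7: L0/L1/L2 = CBGD/F/- → run C
t=8: L0/L1/L2 = CBGDH/F/- → run C
t=9: L0/L1/L2 = BGDH/FC/- → run B
t=10: L0/L1/L2 = BGDH/FC/- → run B
t=11: L0/L1/L2 = BGDH/FC/- → run B
t=12: L0/L1/L2 = GDH/FC/- → run G
t=13: L0/L1/L2 = GDH/FC/- → run G
t=14: L0/L1/L2 = GDH/FC/- → run G
t=15: L0/L1/L2 = DH/FC/- → run D
t=16: L0/L1/L2 = DH/FC/- → run D
t=17: L0/L1/L2 = DH/FC/- → run D
t=18: L0/L1/L2 = H/FCD/- → run H
t=19: L0/L1/L2 = H/FCD/- → run H
t=20: L0/L1/L2 = H/FCD/- → run H
t=21: L0/L1/L2 = -/FCDH/- → run F
t=22: L0/L1/L2 = -/FCDH/- → run F
t=23: L0/L1/L2 = -/CDH/- → run C
t=24: L0/L1/L2 = -/CDH/- → run C
t=25: L0/L1/L2 = -/CDH/- → run C
t=26: L0/L1/L2 = -/CDH/- → run C
t=27: L0/L1/L2 = -/CDH/- → run C
t=28: L0/L1/L2 = -/DH/- → run D
t=29: L0/L1/L2 = -/DH/- → run D
t=30: L0/L1/L2 = -/DH/- → run D
t=31: L0/L1/L2 = -/DH/- → run D
t=32: L0/L1/L2 = -/DH/- → run D
t=33: L0/L1/L2 = -/H/- → run H
t=34: L0/L1/L2 = -/H/- → run H
t=35: L0/L1/L2 = -/H/- → run H
t=36: L0/L1/L2 = -/H/- → run H
t=37: (idle)
t=38: (idle)
t=39: (idle)
t=40: (idle)
t=41: (idle)
t=42: (idle)
t=43: (idle)
t=44: (idle)

running at tick 26 = C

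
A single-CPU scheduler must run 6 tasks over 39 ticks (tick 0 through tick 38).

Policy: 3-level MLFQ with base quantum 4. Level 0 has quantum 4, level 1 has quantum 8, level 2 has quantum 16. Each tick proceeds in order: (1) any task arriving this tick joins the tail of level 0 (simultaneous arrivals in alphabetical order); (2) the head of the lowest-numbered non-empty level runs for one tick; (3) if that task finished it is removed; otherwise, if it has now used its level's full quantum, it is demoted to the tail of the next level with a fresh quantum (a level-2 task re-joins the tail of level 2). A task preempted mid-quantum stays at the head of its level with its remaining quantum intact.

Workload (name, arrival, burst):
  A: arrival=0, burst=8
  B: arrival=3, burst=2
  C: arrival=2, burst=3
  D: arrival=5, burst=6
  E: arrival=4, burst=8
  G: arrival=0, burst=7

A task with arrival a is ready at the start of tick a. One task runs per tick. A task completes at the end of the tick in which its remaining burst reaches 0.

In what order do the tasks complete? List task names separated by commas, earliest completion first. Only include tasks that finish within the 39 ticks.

t=0: L0/L1/L2 = AG/-/- → run A
t=1: L0/L1/L2 = AG/-/- → run A
t=2: L0/L1/L2 = AGC/-/- → run A
t=3: L0/L1/L2 = AGCB/-/- → run A
t=4: L0/L1/L2 = GCBE/A/- → run G
t=5: L0/L1/L2 = GCBED/A/- → run G
t=6: L0/L1/L2 = GCBED/A/- → run G
t=7: L0/L1/L2 = GCBED/A/- → run G
t=8: L0/L1/L2 = CBED/AG/- → run C
t=9: L0/L1/L2 = CBED/AG/- → run C
t=10: L0/L1/L2 = CBED/AG/- → run C
t=11: L0/L1/L2 = BED/AG/- → run B
t=12: L0/L1/L2 = BED/AG/- → run B
t=13: L0/L1/L2 = ED/AG/- → run E
t=14: L0/L1/L2 = ED/AG/- → run E
t=15: L0/L1/L2 = ED/AG/- → run E
t=16: L0/L1/L2 = ED/AG/- → run E
t=17: L0/L1/L2 = D/AGE/- → run D
t=18: L0/L1/L2 = D/AGE/- → run D
t=19: L0/L1/L2 = D/AGE/- → run D
t=20: L0/L1/L2 = D/AGE/- → run D
t=21: L0/L1/L2 = -/AGED/- → run A
t=22: L0/L1/L2 = -/AGED/- → run A
t=23: L0/L1/L2 = -/AGED/- → run A
t=24: L0/L1/L2 = -/AGED/- → run A
t=25: L0/L1/L2 = -/GED/- → run G
t=26: L0/L1/L2 = -/GED/- → run G
t=27: L0/L1/L2 = -/GED/- → run G
t=28: L0/L1/L2 = -/ED/- → run E
t=29: L0/L1/L2 = -/ED/- → run E
t=30: L0/L1/L2 = -/ED/- → run E
t=31: L0/L1/L2 = -/ED/- → run E
t=32: L0/L1/L2 = -/D/- → run D
t=33: L0/L1/L2 = -/D/- → run D
t=34: (idle)
t=35: (idle)
t=36: (idle)
t=37: (idle)
t=38: (idle)

completion order = C, B, A, G, E, D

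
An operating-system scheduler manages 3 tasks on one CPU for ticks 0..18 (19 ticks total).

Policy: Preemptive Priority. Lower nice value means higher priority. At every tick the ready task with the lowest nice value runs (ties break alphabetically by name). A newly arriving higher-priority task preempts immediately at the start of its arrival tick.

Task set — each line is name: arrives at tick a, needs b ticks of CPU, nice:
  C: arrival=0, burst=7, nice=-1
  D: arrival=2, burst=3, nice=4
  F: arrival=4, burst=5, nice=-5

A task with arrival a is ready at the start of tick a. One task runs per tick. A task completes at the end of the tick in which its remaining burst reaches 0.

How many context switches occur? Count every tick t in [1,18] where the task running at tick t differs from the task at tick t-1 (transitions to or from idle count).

context switches = 4

t=0: ready={C} → run C
t=1: ready={C} → run C
t=2: ready={C,D} → run C
t=3: ready={C,D} → run C
t=4: ready={C,D,F} → run F
t=5: ready={C,D,F} → run F
t=6: ready={C,D,F} → run F
t=7: ready={C,D,F} → run F
t=8: ready={C,D,F} → run F
t=9: ready={C,D} → run C
t=10: ready={C,D} → run C
t=11: ready={C,D} → run C
t=12: ready={D} → run D
t=13: ready={D} → run D
t=14: ready={D} → run D
t=15: (idle)
t=16: (idle)
t=17: (idle)
t=18: (idle)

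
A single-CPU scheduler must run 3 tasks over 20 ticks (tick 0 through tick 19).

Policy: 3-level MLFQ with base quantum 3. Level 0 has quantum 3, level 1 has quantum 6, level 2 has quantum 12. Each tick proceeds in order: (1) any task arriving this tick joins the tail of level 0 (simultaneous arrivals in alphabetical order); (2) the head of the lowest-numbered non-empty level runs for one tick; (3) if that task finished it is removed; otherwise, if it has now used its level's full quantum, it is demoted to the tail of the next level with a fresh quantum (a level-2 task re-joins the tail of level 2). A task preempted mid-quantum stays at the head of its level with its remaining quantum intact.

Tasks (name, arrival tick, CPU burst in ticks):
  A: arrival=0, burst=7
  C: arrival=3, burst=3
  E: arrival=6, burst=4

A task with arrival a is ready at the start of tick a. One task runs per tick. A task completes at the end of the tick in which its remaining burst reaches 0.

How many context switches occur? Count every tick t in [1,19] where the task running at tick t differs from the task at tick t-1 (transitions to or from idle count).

t=0: L0/L1/L2 = A/-/- → run A
t=1: L0/L1/L2 = A/-/- → run A
t=2: L0/L1/L2 = A/-/- → run A
t=3: L0/L1/L2 = C/A/- → run C
t=4: L0/L1/L2 = C/A/- → run C
t=5: L0/L1/L2 = C/A/- → run C
t=6: L0/L1/L2 = E/A/- → run E
t=7: L0/L1/L2 = E/A/- → run E
t=8: L0/L1/L2 = E/A/- → run E
t=9: L0/L1/L2 = -/AE/- → run A
t=10: L0/L1/L2 = -/AE/- → run A
t=11: L0/L1/L2 = -/AE/- → run A
t=12: L0/L1/L2 = -/AE/- → run A
t=13: L0/L1/L2 = -/E/- → run E
t=14: (idle)
t=15: (idle)
t=16: (idle)
t=17: (idle)
t=18: (idle)
t=19: (idle)

context switches = 5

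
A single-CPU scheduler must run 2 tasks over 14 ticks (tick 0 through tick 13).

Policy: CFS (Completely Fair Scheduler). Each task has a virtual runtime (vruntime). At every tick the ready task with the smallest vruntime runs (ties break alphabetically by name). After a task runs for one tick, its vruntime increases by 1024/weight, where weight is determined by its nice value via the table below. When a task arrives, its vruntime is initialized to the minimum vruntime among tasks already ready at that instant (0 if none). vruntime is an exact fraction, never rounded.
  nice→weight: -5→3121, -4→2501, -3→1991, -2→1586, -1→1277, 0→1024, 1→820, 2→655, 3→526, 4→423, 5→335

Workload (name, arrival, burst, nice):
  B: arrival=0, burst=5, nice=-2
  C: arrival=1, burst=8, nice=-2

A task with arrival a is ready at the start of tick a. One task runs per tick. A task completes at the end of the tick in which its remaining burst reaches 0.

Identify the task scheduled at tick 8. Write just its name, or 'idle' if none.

running at tick 8 = C

t=0: vr[B=0] → run B
t=1: vr[B=512/793 C=512/793] → run B
t=2: vr[B=1024/793 C=512/793] → run C
t=3: vr[B=1024/793 C=1024/793] → run B
t=4: vr[B=1536/793 C=1024/793] → run C
t=5: vr[B=1536/793 C=1536/793] → run B
t=6: vr[B=2048/793 C=1536/793] → run C
t=7: vr[B=2048/793 C=2048/793] → run B
t=8: vr[C=2048/793] → run C
t=9: vr[C=2560/793] → run C
t=10: vr[C=3072/793] → run C
t=11: vr[C=3584/793] → run C
t=12: vr[C=4096/793] → run C
t=13: (idle)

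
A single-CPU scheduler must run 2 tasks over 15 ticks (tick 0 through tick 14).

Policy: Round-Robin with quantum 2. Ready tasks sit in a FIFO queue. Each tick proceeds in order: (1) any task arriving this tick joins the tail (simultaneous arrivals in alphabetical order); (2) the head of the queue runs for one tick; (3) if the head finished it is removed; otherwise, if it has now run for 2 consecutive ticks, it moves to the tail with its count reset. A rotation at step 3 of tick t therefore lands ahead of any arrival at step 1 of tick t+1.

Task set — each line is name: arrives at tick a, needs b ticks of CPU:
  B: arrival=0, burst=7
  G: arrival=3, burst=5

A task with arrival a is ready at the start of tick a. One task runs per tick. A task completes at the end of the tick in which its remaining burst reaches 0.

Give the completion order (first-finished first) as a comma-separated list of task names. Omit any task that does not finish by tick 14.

t=0: queue=[B] q_used=0 → run B
t=1: queue=[B] q_used=1 → run B
t=2: queue=[B] q_used=0 → run B
t=3: queue=[B,G] q_used=1 → run B
t=4: queue=[G,B] q_used=0 → run G
t=5: queue=[G,B] q_used=1 → run G
t=6: queue=[B,G] q_used=0 → run B
t=7: queue=[B,G] q_used=1 → run B
t=8: queue=[G,B] q_used=0 → run G
t=9: queue=[G,B] q_used=1 → run G
t=10: queue=[B,G] q_used=0 → run B
t=11: queue=[G] q_used=0 → run G
t=12: (idle)
t=13: (idle)
t=14: (idle)

completion order = B, G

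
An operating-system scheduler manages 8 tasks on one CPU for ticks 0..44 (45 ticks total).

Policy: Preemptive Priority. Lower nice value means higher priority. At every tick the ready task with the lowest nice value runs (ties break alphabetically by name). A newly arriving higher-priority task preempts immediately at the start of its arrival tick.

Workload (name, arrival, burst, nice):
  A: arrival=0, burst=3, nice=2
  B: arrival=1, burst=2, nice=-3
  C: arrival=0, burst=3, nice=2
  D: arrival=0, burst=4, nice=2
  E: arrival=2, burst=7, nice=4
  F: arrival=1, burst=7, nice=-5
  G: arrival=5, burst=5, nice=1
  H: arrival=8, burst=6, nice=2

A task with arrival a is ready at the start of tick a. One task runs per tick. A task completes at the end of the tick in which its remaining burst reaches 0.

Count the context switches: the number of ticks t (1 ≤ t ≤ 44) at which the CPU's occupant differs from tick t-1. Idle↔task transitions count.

t=0: ready={A,C,D} → run A
t=1: ready={A,B,C,D,F} → run F
t=2: ready={A,B,C,D,E,F} → run F
t=3: ready={A,B,C,D,E,F} → run F
t=4: ready={A,B,C,D,E,F} → run F
t=5: ready={A,B,C,D,E,F,G} → run F
t=6: ready={A,B,C,D,E,F,G} → run F
t=7: ready={A,B,C,D,E,F,G} → run F
t=8: ready={A,B,C,D,E,G,H} → run B
t=9: ready={A,B,C,D,E,G,H} → run B
t=10: ready={A,C,D,E,G,H} → run G
t=11: ready={A,C,D,E,G,H} → run G
t=12: ready={A,C,D,E,G,H} → run G
t=13: ready={A,C,D,E,G,H} → run G
t=14: ready={A,C,D,E,G,H} → run G
t=15: ready={A,C,D,E,H} → run A
t=16: ready={A,C,D,E,H} → run A
t=17: ready={C,D,E,H} → run C
t=18: ready={C,D,E,H} → run C
t=19: ready={C,D,E,H} → run C
t=20: ready={D,E,H} → run D
t=21: ready={D,E,H} → run D
t=22: ready={D,E,H} → run D
t=23: ready={D,E,H} → run D
t=24: ready={E,H} → run H
t=25: ready={E,H} → run H
t=26: ready={E,H} → run H
t=27: ready={E,H} → run H
t=28: ready={E,H} → run H
t=29: ready={E,H} → run H
t=30: ready={E} → run E
t=31: ready={E} → run E
t=32: ready={E} → run E
t=33: ready={E} → run E
t=34: ready={E} → run E
t=35: ready={E} → run E
t=36: ready={E} → run E
t=37: (idle)
t=38: (idle)
t=39: (idle)
t=40: (idle)
t=41: (idle)
t=42: (idle)
t=43: (idle)
t=44: (idle)

context switches = 9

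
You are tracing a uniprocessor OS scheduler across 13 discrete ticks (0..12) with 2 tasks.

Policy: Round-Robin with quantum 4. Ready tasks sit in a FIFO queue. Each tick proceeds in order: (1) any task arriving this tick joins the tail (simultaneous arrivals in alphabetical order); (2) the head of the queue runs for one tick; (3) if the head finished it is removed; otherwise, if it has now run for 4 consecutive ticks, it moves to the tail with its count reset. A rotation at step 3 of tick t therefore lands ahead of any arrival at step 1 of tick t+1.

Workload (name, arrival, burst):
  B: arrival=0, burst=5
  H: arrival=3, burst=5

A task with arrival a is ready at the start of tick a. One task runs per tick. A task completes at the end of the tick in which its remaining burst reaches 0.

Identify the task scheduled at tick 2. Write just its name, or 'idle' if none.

t=0: queue=[B] q_used=0 → run B
t=1: queue=[B] q_used=1 → run B
t=2: queue=[B] q_used=2 → run B
t=3: queue=[B,H] q_used=3 → run B
t=4: queue=[H,B] q_used=0 → run H
t=5: queue=[H,B] q_used=1 → run H
t=6: queue=[H,B] q_used=2 → run H
t=7: queue=[H,B] q_used=3 → run H
t=8: queue=[B,H] q_used=0 → run B
t=9: queue=[H] q_used=0 → run H
t=10: (idle)
t=11: (idle)
t=12: (idle)

running at tick 2 = B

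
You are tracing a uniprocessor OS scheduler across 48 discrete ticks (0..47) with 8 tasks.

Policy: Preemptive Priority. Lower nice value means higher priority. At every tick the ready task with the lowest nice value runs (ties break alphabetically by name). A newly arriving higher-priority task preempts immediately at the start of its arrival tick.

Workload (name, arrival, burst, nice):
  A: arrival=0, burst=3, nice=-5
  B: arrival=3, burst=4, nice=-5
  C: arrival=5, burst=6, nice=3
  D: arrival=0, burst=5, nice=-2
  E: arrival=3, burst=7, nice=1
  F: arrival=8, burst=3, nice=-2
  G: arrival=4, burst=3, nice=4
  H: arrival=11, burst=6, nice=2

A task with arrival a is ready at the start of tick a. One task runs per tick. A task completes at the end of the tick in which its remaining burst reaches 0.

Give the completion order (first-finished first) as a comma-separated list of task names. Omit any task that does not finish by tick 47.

t=0: ready={A,D} → run A
t=1: ready={A,D} → run A
t=2: ready={A,D} → run A
t=3: ready={B,D,E} → run B
t=4: ready={B,D,E,G} → run B
t=5: ready={B,C,D,E,G} → run B
t=6: ready={B,C,D,E,G} → run B
t=7: ready={C,D,E,G} → run D
t=8: ready={C,D,E,F,G} → run D
t=9: ready={C,D,E,F,G} → run D
t=10: ready={C,D,E,F,G} → run D
t=11: ready={C,D,E,F,G,H} → run D
t=12: ready={C,E,F,G,H} → run F
t=13: ready={C,E,F,G,H} → run F
t=14: ready={C,E,F,G,H} → run F
t=15: ready={C,E,G,H} → run E
t=16: ready={C,E,G,H} → run E
t=17: ready={C,E,G,H} → run E
t=18: ready={C,E,G,H} → run E
t=19: ready={C,E,G,H} → run E
t=20: ready={C,E,G,H} → run E
t=21: ready={C,E,G,H} → run E
t=22: ready={C,G,H} → run H
t=23: ready={C,G,H} → run H
t=24: ready={C,G,H} → run H
t=25: ready={C,G,H} → run H
t=26: ready={C,G,H} → run H
t=27: ready={C,G,H} → run H
t=28: ready={C,G} → run C
t=29: ready={C,G} → run C
t=30: ready={C,G} → run C
t=31: ready={C,G} → run C
t=32: ready={C,G} → run C
t=33: ready={C,G} → run C
t=34: ready={G} → run G
t=35: ready={G} → run G
t=36: ready={G} → run G
t=37: (idle)
t=38: (idle)
t=39: (idle)
t=40: (idle)
t=41: (idle)
t=42: (idle)
t=43: (idle)
t=44: (idle)
t=45: (idle)
t=46: (idle)
t=47: (idle)

completion order = A, B, D, F, E, H, C, G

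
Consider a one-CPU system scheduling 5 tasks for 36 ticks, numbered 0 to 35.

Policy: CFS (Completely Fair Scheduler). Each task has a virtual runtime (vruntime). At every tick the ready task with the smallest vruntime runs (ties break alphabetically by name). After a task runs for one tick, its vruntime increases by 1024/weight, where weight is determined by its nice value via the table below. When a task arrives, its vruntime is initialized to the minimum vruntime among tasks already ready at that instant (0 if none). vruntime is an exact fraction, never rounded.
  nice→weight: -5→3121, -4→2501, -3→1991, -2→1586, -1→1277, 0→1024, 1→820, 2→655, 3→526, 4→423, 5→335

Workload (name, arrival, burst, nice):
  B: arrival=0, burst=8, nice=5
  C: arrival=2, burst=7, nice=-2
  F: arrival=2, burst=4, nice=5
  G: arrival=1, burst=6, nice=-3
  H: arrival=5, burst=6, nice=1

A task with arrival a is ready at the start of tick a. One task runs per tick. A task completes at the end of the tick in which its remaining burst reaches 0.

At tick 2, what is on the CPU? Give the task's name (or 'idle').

t=0: vr[B=0] → run B
t=1: vr[B=1024/335 G=1024/335] → run B
t=2: vr[B=2048/335 C=1024/335 F=1024/335 G=1024/335] → run C
t=3: vr[B=2048/335 C=983552/265655 F=1024/335 G=1024/335] → run F
t=4: vr[B=2048/335 C=983552/265655 F=2048/335 G=1024/335] → run G
t=5: vr[B=2048/335 C=983552/265655 F=2048/335 G=2381824/666985 H=2381824/666985] → run G
t=6: vr[B=2048/335 C=983552/265655 F=2048/335 G=2724864/666985 H=2381824/666985] → run H
t=7: vr[B=2048/335 C=983552/265655 F=2048/335 G=2724864/666985 H=131804416/27346385] → run C
t=8: vr[B=2048/335 C=1155072/265655 F=2048/335 G=2724864/666985 H=131804416/27346385] → run G
t=9: vr[B=2048/335 C=1155072/265655 F=2048/335 G=3067904/666985 H=131804416/27346385] → run C
t=10: vr[B=2048/335 C=1326592/265655 F=2048/335 G=3067904/666985 H=131804416/27346385] → run G
t=11: vr[B=2048/335 C=1326592/265655 F=2048/335 G=3410944/666985 H=131804416/27346385] → run H
t=12: vr[B=2048/335 C=1326592/265655 F=2048/335 G=3410944/666985 H=165954048/27346385] → run C
t=13: vr[B=2048/335 C=1498112/265655 F=2048/335 G=3410944/666985 H=165954048/27346385] → run G
t=14: vr[B=2048/335 C=1498112/265655 F=2048/335 G=3753984/666985 H=165954048/27346385] → run G
t=15: vr[B=2048/335 C=1498112/265655 F=2048/335 H=165954048/27346385] → run C
t=16: vr[B=2048/335 C=1669632/265655 F=2048/335 H=165954048/27346385] → run H
t=17: vr[B=2048/335 C=1669632/265655 F=2048/335 H=40020736/5469277] → run B
t=18: vr[B=3072/335 C=1669632/265655 F=2048/335 H=40020736/5469277] → run F
t=19: vr[B=3072/335 C=1669632/265655 F=3072/335 H=40020736/5469277] → run C
t=20: vr[B=3072/335 C=1841152/265655 F=3072/335 H=40020736/5469277] → run C
t=21: vr[B=3072/335 F=3072/335 H=40020736/5469277] → run H
t=22: vr[B=3072/335 F=3072/335 H=234253312/27346385] → run H
t=23: vr[B=3072/335 F=3072/335 H=268402944/27346385] → run B
t=24: vr[B=4096/335 F=3072/335 H=268402944/27346385] → run F
t=25: vr[B=4096/335 F=4096/335 H=268402944/27346385] → run H
t=26: vr[B=4096/335 F=4096/335] → run B
t=27: vr[B=1024/67 F=4096/335] → run F
t=28: vr[B=1024/67] → run B
t=29: vr[B=6144/335] → run B
t=30: vr[B=7168/335] → run B
t=31: (idle)
t=32: (idle)
t=33: (idle)
t=34: (idle)
t=35: (idle)

running at tick 2 = C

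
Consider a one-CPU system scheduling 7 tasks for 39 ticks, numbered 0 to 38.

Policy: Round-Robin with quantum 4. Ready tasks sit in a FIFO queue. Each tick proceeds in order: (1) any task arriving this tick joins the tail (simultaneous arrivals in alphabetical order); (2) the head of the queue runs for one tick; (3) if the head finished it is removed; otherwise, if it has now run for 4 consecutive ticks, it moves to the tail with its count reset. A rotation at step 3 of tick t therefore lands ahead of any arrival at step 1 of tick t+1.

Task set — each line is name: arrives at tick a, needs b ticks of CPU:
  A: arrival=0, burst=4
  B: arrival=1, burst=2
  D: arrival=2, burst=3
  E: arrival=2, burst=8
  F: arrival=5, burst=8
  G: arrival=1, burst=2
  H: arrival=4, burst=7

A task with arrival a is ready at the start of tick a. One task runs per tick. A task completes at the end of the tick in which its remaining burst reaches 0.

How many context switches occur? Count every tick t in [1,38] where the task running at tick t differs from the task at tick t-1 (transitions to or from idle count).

context switches = 10

t=0: queue=[A] q_used=0 → run A
t=1: queue=[A,B,G] q_used=1 → run A
t=2: queue=[A,B,G,D,E] q_used=2 → run A
t=3: queue=[A,B,G,D,E] q_used=3 → run A
t=4: queue=[B,G,D,E,H] q_used=0 → run B
t=5: queue=[B,G,D,E,H,F] q_used=1 → run B
t=6: queue=[G,D,E,H,F] q_used=0 → run G
t=7: queue=[G,D,E,H,F] q_used=1 → run G
t=8: queue=[D,E,H,F] q_used=0 → run D
t=9: queue=[D,E,H,F] q_used=1 → run D
t=10: queue=[D,E,H,F] q_used=2 → run D
t=11: queue=[E,H,F] q_used=0 → run E
t=12: queue=[E,H,F] q_used=1 → run E
t=13: queue=[E,H,F] q_used=2 → run E
t=14: queue=[E,H,F] q_used=3 → run E
t=15: queue=[H,F,E] q_used=0 → run H
t=16: queue=[H,F,E] q_used=1 → run H
t=17: queue=[H,F,E] q_used=2 → run H
t=18: queue=[H,F,E] q_used=3 → run H
t=19: queue=[F,E,H] q_used=0 → run F
t=20: queue=[F,E,H] q_used=1 → run F
t=21: queue=[F,E,H] q_used=2 → run F
t=22: queue=[F,E,H] q_used=3 → run F
t=23: queue=[E,H,F] q_used=0 → run E
t=24: queue=[E,H,F] q_used=1 → run E
t=25: queue=[E,H,F] q_used=2 → run E
t=26: queue=[E,H,F] q_used=3 → run E
t=27: queue=[H,F] q_used=0 → run H
t=28: queue=[H,F] q_used=1 → run H
t=29: queue=[H,F] q_used=2 → run H
t=30: queue=[F] q_used=0 → run F
t=31: queue=[F] q_used=1 → run F
t=32: queue=[F] q_used=2 → run F
t=33: queue=[F] q_used=3 → run F
t=34: (idle)
t=35: (idle)
t=36: (idle)
t=37: (idle)
t=38: (idle)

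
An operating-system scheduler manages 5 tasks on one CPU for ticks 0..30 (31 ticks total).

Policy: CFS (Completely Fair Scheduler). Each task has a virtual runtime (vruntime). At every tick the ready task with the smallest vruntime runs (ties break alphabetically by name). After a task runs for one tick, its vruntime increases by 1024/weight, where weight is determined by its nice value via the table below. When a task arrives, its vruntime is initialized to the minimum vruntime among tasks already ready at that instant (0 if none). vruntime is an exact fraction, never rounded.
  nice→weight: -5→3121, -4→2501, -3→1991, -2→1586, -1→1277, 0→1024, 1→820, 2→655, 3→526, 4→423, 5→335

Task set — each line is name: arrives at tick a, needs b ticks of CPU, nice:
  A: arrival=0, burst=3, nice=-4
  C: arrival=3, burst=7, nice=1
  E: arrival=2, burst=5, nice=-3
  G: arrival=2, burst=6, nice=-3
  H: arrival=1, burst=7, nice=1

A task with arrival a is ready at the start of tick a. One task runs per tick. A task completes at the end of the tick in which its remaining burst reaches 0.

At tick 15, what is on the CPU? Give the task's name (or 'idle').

t=0: vr[A=0] → run A
t=1: vr[A=1024/2501 H=1024/2501] → run A
t=2: vr[A=2048/2501 E=1024/2501 G=1024/2501 H=1024/2501] → run E
t=3: vr[A=2048/2501 C=1024/2501 E=4599808/4979491 G=1024/2501 H=1024/2501] → run C
t=4: vr[A=2048/2501 C=20736/12505 E=4599808/4979491 G=1024/2501 H=1024/2501] → run G
t=5: vr[A=2048/2501 C=20736/12505 E=4599808/4979491 G=4599808/4979491 H=1024/2501] → run H
t=6: vr[A=2048/2501 C=20736/12505 E=4599808/4979491 G=4599808/4979491 H=20736/12505] → run A
t=7: vr[C=20736/12505 E=4599808/4979491 G=4599808/4979491 H=20736/12505] → run E
t=8: vr[C=20736/12505 E=7160832/4979491 G=4599808/4979491 H=20736/12505] → run G
t=9: vr[C=20736/12505 E=7160832/4979491 G=7160832/4979491 H=20736/12505] → run E
t=10: vr[C=20736/12505 E=9721856/4979491 G=7160832/4979491 H=20736/12505] → run G
t=11: vr[C=20736/12505 E=9721856/4979491 G=9721856/4979491 H=20736/12505] → run C
t=12: vr[C=36352/12505 E=9721856/4979491 G=9721856/4979491 H=20736/12505] → run H
t=13: vr[C=36352/12505 E=9721856/4979491 G=9721856/4979491 H=36352/12505] → run E
t=14: vr[C=36352/12505 E=12282880/4979491 G=9721856/4979491 H=36352/12505] → run G
t=15: vr[C=36352/12505 E=12282880/4979491 G=12282880/4979491 H=36352/12505] → run E
t=16: vr[C=36352/12505 G=12282880/4979491 H=36352/12505] → run G
t=17: vr[C=36352/12505 G=14843904/4979491 H=36352/12505] → run C
t=18: vr[C=51968/12505 G=14843904/4979491 H=36352/12505] → run H
t=19: vr[C=51968/12505 G=14843904/4979491 H=51968/12505] → run G
t=20: vr[C=51968/12505 H=51968/12505] → run C
t=21: vr[C=67584/12505 H=51968/12505] → run H
t=22: vr[C=67584/12505 H=67584/12505] → run C
t=23: vr[C=16640/2501 H=67584/12505] → run H
t=24: vr[C=16640/2501 H=16640/2501] → run C
t=25: vr[C=98816/12505 H=16640/2501] → run H
t=26: vr[C=98816/12505 H=98816/12505] → run C
t=27: vr[H=98816/12505] → run H
t=28: (idle)
t=29: (idle)
t=30: (idle)

running at tick 15 = E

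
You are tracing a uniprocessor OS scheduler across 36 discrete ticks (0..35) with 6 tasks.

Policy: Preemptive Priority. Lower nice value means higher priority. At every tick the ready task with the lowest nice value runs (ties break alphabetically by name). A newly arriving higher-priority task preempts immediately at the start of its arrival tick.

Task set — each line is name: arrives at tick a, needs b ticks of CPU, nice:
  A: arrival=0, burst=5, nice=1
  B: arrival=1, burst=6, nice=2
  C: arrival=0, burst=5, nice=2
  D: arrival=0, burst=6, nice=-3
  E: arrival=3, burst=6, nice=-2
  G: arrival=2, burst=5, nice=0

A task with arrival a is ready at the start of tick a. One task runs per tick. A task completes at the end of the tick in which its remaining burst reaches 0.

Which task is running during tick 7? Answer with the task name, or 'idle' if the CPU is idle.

t=0: ready={A,C,D} → run D
t=1: ready={A,B,C,D} → run D
t=2: ready={A,B,C,D,G} → run D
t=3: ready={A,B,C,D,E,G} → run D
t=4: ready={A,B,C,D,E,G} → run D
t=5: ready={A,B,C,D,E,G} → run D
t=6: ready={A,B,C,E,G} → run E
t=7: ready={A,B,C,E,G} → run E
t=8: ready={A,B,C,E,G} → run E
t=9: ready={A,B,C,E,G} → run E
t=10: ready={A,B,C,E,G} → run E
t=11: ready={A,B,C,E,G} → run E
t=12: ready={A,B,C,G} → run G
t=13: ready={A,B,C,G} → run G
t=14: ready={A,B,C,G} → run G
t=15: ready={A,B,C,G} → run G
t=16: ready={A,B,C,G} → run G
t=17: ready={A,B,C} → run A
t=18: ready={A,B,C} → run A
t=19: ready={A,B,C} → run A
t=20: ready={A,B,C} → run A
t=21: ready={A,B,C} → run A
t=22: ready={B,C} → run B
t=23: ready={B,C} → run B
t=24: ready={B,C} → run B
t=25: ready={B,C} → run B
t=26: ready={B,C} → run B
t=27: ready={B,C} → run B
t=28: ready={C} → run C
t=29: ready={C} → run C
t=30: ready={C} → run C
t=31: ready={C} → run C
t=32: ready={C} → run C
t=33: (idle)
t=34: (idle)
t=35: (idle)

running at tick 7 = E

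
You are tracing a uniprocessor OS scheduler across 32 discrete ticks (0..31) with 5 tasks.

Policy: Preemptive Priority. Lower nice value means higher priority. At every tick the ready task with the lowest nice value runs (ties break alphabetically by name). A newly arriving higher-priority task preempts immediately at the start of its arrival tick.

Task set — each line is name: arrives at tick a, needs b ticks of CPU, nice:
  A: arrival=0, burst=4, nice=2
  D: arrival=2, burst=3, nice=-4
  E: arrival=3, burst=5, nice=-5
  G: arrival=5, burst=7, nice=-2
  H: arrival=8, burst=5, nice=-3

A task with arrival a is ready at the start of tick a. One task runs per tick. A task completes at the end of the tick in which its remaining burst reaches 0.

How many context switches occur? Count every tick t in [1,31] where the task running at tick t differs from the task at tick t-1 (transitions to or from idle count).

context switches = 7

t=0: ready={A} → run A
t=1: ready={A} → run A
t=2: ready={A,D} → run D
t=3: ready={A,D,E} → run E
t=4: ready={A,D,E} → run E
t=5: ready={A,D,E,G} → run E
t=6: ready={A,D,E,G} → run E
t=7: ready={A,D,E,G} → run E
t=8: ready={A,D,G,H} → run D
t=9: ready={A,D,G,H} → run D
t=10: ready={A,G,H} → run H
t=11: ready={A,G,H} → run H
t=12: ready={A,G,H} → run H
t=13: ready={A,G,H} → run H
t=14: ready={A,G,H} → run H
t=15: ready={A,G} → run G
t=16: ready={A,G} → run G
t=17: ready={A,G} → run G
t=18: ready={A,G} → run G
t=19: ready={A,G} → run G
t=20: ready={A,G} → run G
t=21: ready={A,G} → run G
t=22: ready={A} → run A
t=23: ready={A} → run A
t=24: (idle)
t=25: (idle)
t=26: (idle)
t=27: (idle)
t=28: (idle)
t=29: (idle)
t=30: (idle)
t=31: (idle)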